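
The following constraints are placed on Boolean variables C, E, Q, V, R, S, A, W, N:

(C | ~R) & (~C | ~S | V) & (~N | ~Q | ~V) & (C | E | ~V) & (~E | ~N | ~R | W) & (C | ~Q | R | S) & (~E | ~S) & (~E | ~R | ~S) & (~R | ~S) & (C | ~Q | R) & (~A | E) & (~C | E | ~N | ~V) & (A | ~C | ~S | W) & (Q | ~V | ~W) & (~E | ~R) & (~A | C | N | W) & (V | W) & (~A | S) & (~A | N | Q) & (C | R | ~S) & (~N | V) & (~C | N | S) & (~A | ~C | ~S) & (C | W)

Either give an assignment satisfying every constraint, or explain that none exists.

C: True; E: True; Q: False; V: True; R: False; S: False; A: False; W: False; N: True

Set C = True.
Set E = True.
  then (~E | ~S) forces S = False.
  then (~E | ~R) forces R = False.
  then (~A | S) forces A = False.
  then (~C | N | S) forces N = True.
  then (~N | V) forces V = True.
  then (~N | ~Q | ~V) forces Q = False.
  then (Q | ~V | ~W) forces W = False.
All clauses satisfied.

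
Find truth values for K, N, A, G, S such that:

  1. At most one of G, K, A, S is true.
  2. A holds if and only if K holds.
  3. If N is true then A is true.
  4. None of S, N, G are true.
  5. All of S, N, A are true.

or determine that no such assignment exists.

No satisfying assignment exists.

Case N = True:
  Constraint (4) is violated (N=T) — contradiction.
Case N = False:
  Constraint (5) is violated (N=F) — contradiction.
Both cases fail — unsatisfiable.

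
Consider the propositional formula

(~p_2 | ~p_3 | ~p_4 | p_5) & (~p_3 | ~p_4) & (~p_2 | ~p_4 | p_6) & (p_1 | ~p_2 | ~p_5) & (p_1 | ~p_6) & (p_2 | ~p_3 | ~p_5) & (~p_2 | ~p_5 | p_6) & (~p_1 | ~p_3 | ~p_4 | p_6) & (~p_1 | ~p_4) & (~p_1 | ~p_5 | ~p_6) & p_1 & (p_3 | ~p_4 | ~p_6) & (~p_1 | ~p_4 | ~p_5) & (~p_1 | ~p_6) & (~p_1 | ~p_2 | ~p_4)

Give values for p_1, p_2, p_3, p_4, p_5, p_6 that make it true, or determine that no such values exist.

Unit clause (p_1) forces p_1 = True.
In (~p_1 | ~p_6) only ~p_6 is left, so p_6 = False.
In (~p_1 | ~p_4) only ~p_4 is left, so p_4 = False.
Set p_2 = True.
  then (~p_2 | ~p_5 | p_6) forces p_5 = False.
Set p_3 = False.
All clauses satisfied.

p_1 = True, p_2 = True, p_3 = False, p_4 = False, p_5 = False, p_6 = False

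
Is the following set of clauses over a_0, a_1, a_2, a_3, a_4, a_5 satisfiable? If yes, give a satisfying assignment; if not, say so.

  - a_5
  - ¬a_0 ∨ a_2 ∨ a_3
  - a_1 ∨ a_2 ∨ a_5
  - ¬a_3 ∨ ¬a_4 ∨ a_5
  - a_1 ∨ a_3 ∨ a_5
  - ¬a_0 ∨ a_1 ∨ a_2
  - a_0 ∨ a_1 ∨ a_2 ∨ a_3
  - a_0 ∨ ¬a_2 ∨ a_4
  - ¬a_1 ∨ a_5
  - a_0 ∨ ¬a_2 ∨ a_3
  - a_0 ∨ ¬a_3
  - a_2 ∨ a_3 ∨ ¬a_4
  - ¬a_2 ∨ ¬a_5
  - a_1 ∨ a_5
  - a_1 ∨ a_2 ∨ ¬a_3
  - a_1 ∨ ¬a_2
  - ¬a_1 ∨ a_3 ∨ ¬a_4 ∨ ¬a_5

a_0 = False, a_1 = True, a_2 = False, a_3 = False, a_4 = False, a_5 = True

Unit clause (a_5) forces a_5 = True.
In (¬a_2 ∨ ¬a_5) only ¬a_2 is left, so a_2 = False.
Set a_0 = False.
  then (a_0 ∨ ¬a_3) forces a_3 = False.
  then (a_2 ∨ a_3 ∨ ¬a_4) forces a_4 = False.
  then (a_0 ∨ a_1 ∨ a_2 ∨ a_3) forces a_1 = True.
All clauses satisfied.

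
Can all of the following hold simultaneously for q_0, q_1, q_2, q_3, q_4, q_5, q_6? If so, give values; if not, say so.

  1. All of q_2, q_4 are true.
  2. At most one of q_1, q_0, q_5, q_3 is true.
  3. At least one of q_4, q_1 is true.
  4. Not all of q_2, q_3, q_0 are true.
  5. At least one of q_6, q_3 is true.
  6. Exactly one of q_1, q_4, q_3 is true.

q_0 = True, q_1 = False, q_2 = True, q_3 = False, q_4 = True, q_5 = False, q_6 = True

  (1) {q_2, q_4}: all 2 true ✓
  (2) {q_1, q_0, q_5, q_3}: 1 true — at most one ✓
  (3) {q_4, q_1}: 1 true — at least one ✓
  (4) {q_2, q_3, q_0}: 2/3 true — not all ✓
  (5) {q_6, q_3}: 1 true — at least one ✓
  (6) {q_1, q_4, q_3}: 1 true — exactly one ✓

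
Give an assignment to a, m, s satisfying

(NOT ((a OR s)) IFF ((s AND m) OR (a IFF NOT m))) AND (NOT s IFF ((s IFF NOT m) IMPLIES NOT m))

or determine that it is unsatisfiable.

No satisfying assignment exists.

Case m = True: the formula simplifies to (NOT ((a OR s)) IFF (s OR NOT a)) AND (NOT s IFF s).
  s = True: the conjunct NOT ((a OR s)) IFF (s OR NOT a) becomes NOT True IFF (True OR NOT a) = False.
  s = False: the conjunct NOT s IFF s becomes NOT False IFF False = False.
Case m = False: the formula simplifies to (NOT ((a OR s)) IFF a) AND NOT s.
  a = True: the conjunct NOT ((a OR s)) IFF a becomes NOT True IFF True = False.
  a = False: simplifies to s AND NOT s.
    s = True: the conjunct NOT s is False.
    s = False: the conjunct s is False.
Both cases fail — unsatisfiable.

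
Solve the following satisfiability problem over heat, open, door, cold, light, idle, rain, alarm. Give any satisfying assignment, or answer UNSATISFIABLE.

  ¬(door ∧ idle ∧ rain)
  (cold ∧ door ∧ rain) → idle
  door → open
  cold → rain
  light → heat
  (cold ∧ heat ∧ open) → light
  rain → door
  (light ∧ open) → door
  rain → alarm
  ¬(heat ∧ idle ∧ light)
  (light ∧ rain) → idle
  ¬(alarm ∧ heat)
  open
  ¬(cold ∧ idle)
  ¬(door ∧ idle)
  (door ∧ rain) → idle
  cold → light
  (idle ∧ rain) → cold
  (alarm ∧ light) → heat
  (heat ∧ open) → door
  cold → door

heat: False, open: True, door: True, cold: False, light: False, idle: False, rain: False, alarm: False

Unit clause (open) forces open = True.
Set heat = False.
  then (heat ∨ ¬light) forces light = False.
  then (¬cold ∨ light) forces cold = False.
Set door = True.
  then (¬door ∨ ¬idle) forces idle = False.
  then (¬door ∨ idle ∨ ¬rain) forces rain = False.
Set alarm = False.
All clauses satisfied.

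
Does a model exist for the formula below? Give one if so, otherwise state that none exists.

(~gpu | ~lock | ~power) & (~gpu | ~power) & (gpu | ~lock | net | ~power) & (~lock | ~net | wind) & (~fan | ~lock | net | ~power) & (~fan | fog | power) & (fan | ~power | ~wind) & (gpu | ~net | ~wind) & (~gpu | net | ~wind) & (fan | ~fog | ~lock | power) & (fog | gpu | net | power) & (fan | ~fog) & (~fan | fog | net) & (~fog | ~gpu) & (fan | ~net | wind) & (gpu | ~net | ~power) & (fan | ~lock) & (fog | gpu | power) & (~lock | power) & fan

Unit clause (fan) forces fan = True.
Set wind = False.
Try fog = False:
  (~fan | fog | power) forces power = True.
  (~gpu | ~power) forces gpu = False.
  (~fan | fog | net) forces net = True.
  clause (gpu | ~net | ~power) is falsified — backtrack.
So fog = True.
  then (~fog | ~gpu) forces gpu = False.
Try lock = True:
  (~lock | ~net | wind) forces net = False.
  (gpu | ~lock | net | ~power) forces power = False.
  clause (~lock | power) is falsified — backtrack.
So lock = False.
Set power = False.
Set net = False.
All clauses satisfied.

wind: False, fog: True, gpu: False, fan: True, lock: False, power: False, net: False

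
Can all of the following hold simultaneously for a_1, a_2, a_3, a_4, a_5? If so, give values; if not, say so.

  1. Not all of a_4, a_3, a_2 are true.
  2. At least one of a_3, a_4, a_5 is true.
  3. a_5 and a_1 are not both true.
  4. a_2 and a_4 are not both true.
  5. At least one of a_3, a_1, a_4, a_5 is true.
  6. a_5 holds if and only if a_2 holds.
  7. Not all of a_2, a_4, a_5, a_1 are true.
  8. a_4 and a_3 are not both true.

a_1=F, a_2=T, a_3=T, a_4=F, a_5=T

  (1) {a_4, a_3, a_2}: 2/3 true — not all ✓
  (2) {a_3, a_4, a_5}: 2 true — at least one ✓
  (3) a_5=T, a_1=F — not both ✓
  (4) a_2=T, a_4=F — not both ✓
  (5) {a_3, a_1, a_4, a_5}: 2 true — at least one ✓
  (6) a_5=T, a_2=T — same ✓
  (7) {a_2, a_4, a_5, a_1}: 2/4 true — not all ✓
  (8) a_4=F, a_3=T — not both ✓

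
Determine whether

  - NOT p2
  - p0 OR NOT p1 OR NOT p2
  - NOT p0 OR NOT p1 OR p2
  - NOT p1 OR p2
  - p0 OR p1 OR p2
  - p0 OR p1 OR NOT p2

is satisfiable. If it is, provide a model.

Unit clause (NOT p2) forces p2 = False.
In (NOT p1 OR p2) only NOT p1 is left, so p1 = False.
In (p0 OR p1 OR p2) only p0 is left, so p0 = True.
Check each clause:
  (NOT p2): NOT p2 holds.
  (p0 OR NOT p1 OR NOT p2): p0 holds.
  (NOT p0 OR NOT p1 OR p2): NOT p1 holds.
  (NOT p1 OR p2): NOT p1 holds.
  (p0 OR p1 OR p2): p0 holds.
  (p0 OR p1 OR NOT p2): p0 holds.
All clauses satisfied.

p0 = True, p1 = False, p2 = False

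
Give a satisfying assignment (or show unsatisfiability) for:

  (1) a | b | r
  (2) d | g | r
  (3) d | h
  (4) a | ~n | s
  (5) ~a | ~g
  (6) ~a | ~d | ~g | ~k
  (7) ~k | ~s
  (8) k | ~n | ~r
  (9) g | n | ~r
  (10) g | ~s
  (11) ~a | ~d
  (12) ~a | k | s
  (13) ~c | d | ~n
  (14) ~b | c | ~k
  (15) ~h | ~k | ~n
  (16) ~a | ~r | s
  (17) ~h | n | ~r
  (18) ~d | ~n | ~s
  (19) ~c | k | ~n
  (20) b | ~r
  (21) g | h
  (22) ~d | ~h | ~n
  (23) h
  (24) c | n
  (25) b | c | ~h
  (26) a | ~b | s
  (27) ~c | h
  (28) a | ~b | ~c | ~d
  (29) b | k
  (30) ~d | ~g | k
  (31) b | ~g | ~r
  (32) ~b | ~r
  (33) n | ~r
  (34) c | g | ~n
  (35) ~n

c: True, a: False, r: False, b: True, d: False, s: True, n: False, k: False, g: True, h: True

Unit clause (h) forces h = True.
Unit clause (~n) forces n = False.
In (~h | n | ~r) only ~r is left, so r = False.
In (c | n) only c is left, so c = True.
Try a = True:
  (~a | ~g) forces g = False.
  (d | g | r) forces d = True.
  clause (~a | ~d) is falsified — backtrack.
So a = False.
  then (a | b | r) forces b = True.
  then (a | ~b | s) forces s = True.
  then (a | ~b | ~c | ~d) forces d = False.
  then (d | g | r) forces g = True.
  then (~k | ~s) forces k = False.
All clauses satisfied.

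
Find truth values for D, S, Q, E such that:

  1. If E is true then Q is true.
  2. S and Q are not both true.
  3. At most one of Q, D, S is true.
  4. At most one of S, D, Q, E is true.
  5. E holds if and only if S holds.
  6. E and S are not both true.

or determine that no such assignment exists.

D = False, S = False, Q = False, E = False

  (1) E=F ⇒ Q: vacuous ✓
  (2) S=F, Q=F — not both ✓
  (3) {Q, D, S}: 0 true — at most one ✓
  (4) {S, D, Q, E}: 0 true — at most one ✓
  (5) E=F, S=F — same ✓
  (6) E=F, S=F — not both ✓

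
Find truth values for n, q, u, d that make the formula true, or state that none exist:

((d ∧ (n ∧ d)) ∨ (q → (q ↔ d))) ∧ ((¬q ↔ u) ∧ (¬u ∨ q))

n=F, q=T, u=F, d=T

  (d ∧ (n ∧ d)) ∨ (q → (q ↔ d)) = True
    d ∧ (n ∧ d) = False
      n ∧ d = False
    q → (q ↔ d) = True
      q ↔ d = True
  (¬q ↔ u) ∧ (¬u ∨ q) = True
    ¬q ↔ u = True
      ¬q = False
    ¬u ∨ q = True
      ¬u = True
Both conjuncts True, so the formula holds.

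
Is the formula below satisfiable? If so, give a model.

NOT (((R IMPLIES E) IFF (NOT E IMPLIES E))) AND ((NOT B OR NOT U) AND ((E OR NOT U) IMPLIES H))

E=F; H=F; U=T; B=F; R=F

  NOT (((R IMPLIES E) IFF (NOT E IMPLIES E))) = True
    (R IMPLIES E) IFF (NOT E IMPLIES E) = False
      R IMPLIES E = True
      NOT E IMPLIES E = False
        NOT E = True
  (NOT B OR NOT U) AND ((E OR NOT U) IMPLIES H) = True
    NOT B OR NOT U = True
      NOT B = True
      NOT U = False
    (E OR NOT U) IMPLIES H = True
      E OR NOT U = False
        NOT U = False
Both conjuncts True, so the formula holds.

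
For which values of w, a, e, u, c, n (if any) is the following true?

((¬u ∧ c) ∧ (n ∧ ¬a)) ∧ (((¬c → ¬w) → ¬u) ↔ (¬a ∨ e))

w=F, a=F, e=T, u=F, c=T, n=T

  (¬u ∧ c) ∧ (n ∧ ¬a) = True
    ¬u ∧ c = True
      ¬u = True
    n ∧ ¬a = True
      ¬a = True
  ((¬c → ¬w) → ¬u) ↔ (¬a ∨ e) = True
    (¬c → ¬w) → ¬u = True
      ¬c → ¬w = True
        ¬c = False
        ¬w = True
      ¬u = True
    ¬a ∨ e = True
      ¬a = True
Both conjuncts True, so the formula holds.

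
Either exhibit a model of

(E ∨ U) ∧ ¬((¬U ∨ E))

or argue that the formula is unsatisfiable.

U: True, E: False

  E ∨ U = True
  ¬((¬U ∨ E)) = True
    ¬U ∨ E = False
      ¬U = False
Both conjuncts True, so the formula holds.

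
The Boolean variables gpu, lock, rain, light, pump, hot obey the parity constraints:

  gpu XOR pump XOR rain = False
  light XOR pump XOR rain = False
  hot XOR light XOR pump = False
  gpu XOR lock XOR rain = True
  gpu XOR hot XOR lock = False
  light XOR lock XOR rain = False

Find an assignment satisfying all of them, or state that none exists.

Adding constraints 2, 3, 4, 5 mod 2: every variable appears an even number of times on the left, so the left side is 0.
But the right sides sum to 1 (mod 2). 0 ≠ 1 — the system is inconsistent.

UNSATISFIABLE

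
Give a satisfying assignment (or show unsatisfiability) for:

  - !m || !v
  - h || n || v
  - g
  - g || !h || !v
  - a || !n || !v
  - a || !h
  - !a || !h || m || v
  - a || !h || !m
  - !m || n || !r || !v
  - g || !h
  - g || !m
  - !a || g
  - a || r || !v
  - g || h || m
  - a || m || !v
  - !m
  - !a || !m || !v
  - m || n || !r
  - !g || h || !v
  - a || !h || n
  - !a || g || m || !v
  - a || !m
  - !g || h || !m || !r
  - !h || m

g = True, n = True, a = False, m = False, h = False, v = False, r = False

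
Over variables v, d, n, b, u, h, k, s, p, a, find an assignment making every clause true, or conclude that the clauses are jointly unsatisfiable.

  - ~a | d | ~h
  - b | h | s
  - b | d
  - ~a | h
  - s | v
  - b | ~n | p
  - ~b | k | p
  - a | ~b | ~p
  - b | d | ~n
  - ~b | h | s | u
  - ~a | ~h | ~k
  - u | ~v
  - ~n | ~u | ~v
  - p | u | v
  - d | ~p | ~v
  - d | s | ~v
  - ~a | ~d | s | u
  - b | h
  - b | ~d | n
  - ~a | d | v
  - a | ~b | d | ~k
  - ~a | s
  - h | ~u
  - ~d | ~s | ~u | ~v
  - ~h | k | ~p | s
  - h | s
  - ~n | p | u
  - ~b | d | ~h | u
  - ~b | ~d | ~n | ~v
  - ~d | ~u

Set v = False.
  then (s | v) forces s = True.
Try d = False:
  (b | d) forces b = True.
  (~a | d | v) forces a = False.
  (a | ~b | ~p) forces p = False.
  (~b | k | p) forces k = True.
  clause (a | ~b | d | ~k) is falsified — backtrack.
So d = True.
  then (~d | ~u) forces u = False.
  then (p | u | v) forces p = True.
Set n = True.
Set b = False.
  then (b | h) forces h = True.
Set k = True.
  then (~a | ~h | ~k) forces a = False.
All clauses satisfied.

v=F; d=T; n=T; b=F; u=F; h=T; k=T; s=T; p=T; a=F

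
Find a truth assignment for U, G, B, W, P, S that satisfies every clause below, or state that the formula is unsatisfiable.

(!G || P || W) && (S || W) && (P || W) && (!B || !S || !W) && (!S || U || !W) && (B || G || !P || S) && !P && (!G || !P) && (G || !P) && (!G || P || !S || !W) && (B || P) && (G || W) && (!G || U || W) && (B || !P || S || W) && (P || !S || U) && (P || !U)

Unit clause (!P) forces P = False.
In (B || P) only B is left, so B = True.
In (P || !U) only !U is left, so U = False.
In (P || W) only W is left, so W = True.
In (!B || !S || !W) only !S is left, so S = False.
Set G = False.
All clauses satisfied.

U = False, G = False, B = True, W = True, P = False, S = False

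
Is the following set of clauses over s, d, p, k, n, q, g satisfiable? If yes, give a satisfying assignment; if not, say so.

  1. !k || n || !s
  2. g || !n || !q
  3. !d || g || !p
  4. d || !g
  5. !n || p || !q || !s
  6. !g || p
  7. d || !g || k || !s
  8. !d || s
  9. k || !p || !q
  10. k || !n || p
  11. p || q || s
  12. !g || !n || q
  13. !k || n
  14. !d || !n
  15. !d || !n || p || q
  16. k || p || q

s = True; d = False; p = False; k = True; n = True; q = False; g = False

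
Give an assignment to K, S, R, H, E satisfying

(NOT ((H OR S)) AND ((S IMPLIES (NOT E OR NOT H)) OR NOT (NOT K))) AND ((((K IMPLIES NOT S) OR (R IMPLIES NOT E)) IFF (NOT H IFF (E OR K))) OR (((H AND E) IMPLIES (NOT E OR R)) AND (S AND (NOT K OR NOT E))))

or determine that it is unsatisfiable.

K: False, S: False, R: False, H: False, E: True

  NOT ((H OR S)) AND ((S IMPLIES (NOT E OR NOT H)) OR NOT (NOT K)) = True
    NOT ((H OR S)) = True
      H OR S = False
    (S IMPLIES (NOT E OR NOT H)) OR NOT (NOT K) = True
      S IMPLIES (NOT E OR NOT H) = True
        NOT E OR NOT H = True
          NOT E = False
          NOT H = True
      NOT (NOT K) = False
        NOT K = True
  (((K IMPLIES NOT S) OR (R IMPLIES NOT E)) IFF (NOT H IFF (E OR K))) OR (((H AND E) IMPLIES (NOT E OR R)) AND (S AND (NOT K OR NOT E))) = True
    ((K IMPLIES NOT S) OR (R IMPLIES NOT E)) IFF (NOT H IFF (E OR K)) = True
      (K IMPLIES NOT S) OR (R IMPLIES NOT E) = True
        K IMPLIES NOT S = True
          NOT S = True
        R IMPLIES NOT E = True
          NOT E = False
      NOT H IFF (E OR K) = True
        NOT H = True
        E OR K = True
    ((H AND E) IMPLIES (NOT E OR R)) AND (S AND (NOT K OR NOT E)) = False
      (H AND E) IMPLIES (NOT E OR R) = True
        H AND E = False
        NOT E OR R = False
          NOT E = False
      S AND (NOT K OR NOT E) = False
        NOT K OR NOT E = True
          NOT K = True
          NOT E = False
Both conjuncts True, so the formula holds.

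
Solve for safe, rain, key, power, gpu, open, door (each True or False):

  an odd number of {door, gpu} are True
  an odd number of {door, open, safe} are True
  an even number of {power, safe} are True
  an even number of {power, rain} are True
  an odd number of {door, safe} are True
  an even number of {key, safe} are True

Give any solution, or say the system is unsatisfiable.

safe: False, rain: False, key: False, power: False, gpu: False, open: False, door: True

{door, gpu}: 1 true → odd ✓
{door, open, safe}: 1 true → odd ✓
{power, safe}: 0 true → even ✓
{power, rain}: 0 true → even ✓
{door, safe}: 1 true → odd ✓
{key, safe}: 0 true → even ✓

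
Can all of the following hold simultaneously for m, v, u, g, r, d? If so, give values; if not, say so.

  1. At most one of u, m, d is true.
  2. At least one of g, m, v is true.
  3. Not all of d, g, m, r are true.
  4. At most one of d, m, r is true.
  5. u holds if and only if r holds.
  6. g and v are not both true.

m: False, v: True, u: True, g: False, r: True, d: False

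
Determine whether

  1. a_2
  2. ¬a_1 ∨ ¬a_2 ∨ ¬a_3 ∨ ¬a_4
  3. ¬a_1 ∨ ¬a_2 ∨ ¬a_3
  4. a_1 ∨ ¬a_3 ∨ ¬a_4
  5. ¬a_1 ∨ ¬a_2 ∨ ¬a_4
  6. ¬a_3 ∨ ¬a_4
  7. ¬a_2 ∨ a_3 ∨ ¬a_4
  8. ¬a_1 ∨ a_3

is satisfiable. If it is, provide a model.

Unit clause (a_2) forces a_2 = True.
Try a_1 = True:
  (¬a_1 ∨ ¬a_2 ∨ ¬a_3) forces a_3 = False.
  clause (¬a_1 ∨ a_3) is falsified — backtrack.
So a_1 = False.
Set a_3 = False.
  then (¬a_2 ∨ a_3 ∨ ¬a_4) forces a_4 = False.
All clauses satisfied.

a_1: False, a_2: True, a_3: False, a_4: False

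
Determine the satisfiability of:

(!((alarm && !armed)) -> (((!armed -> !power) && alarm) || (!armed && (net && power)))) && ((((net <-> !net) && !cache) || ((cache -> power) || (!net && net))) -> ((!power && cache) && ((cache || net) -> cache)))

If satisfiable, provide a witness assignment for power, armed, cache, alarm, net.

power=F, armed=F, cache=T, alarm=T, net=T

  !((alarm && !armed)) -> (((!armed -> !power) && alarm) || (!armed && (net && power))) = True
    !((alarm && !armed)) = False
      alarm && !armed = True
        !armed = True
    ((!armed -> !power) && alarm) || (!armed && (net && power)) = True
      (!armed -> !power) && alarm = True
        !armed -> !power = True
          !armed = True
          !power = True
      !armed && (net && power) = False
        !armed = True
        net && power = False
  (((net <-> !net) && !cache) || ((cache -> power) || (!net && net))) -> ((!power && cache) && ((cache || net) -> cache)) = True
    ((net <-> !net) && !cache) || ((cache -> power) || (!net && net)) = False
      (net <-> !net) && !cache = False
        net <-> !net = False
          !net = False
        !cache = False
      (cache -> power) || (!net && net) = False
        cache -> power = False
        !net && net = False
          !net = False
    (!power && cache) && ((cache || net) -> cache) = True
      !power && cache = True
        !power = True
      (cache || net) -> cache = True
        cache || net = True
Both conjuncts True, so the formula holds.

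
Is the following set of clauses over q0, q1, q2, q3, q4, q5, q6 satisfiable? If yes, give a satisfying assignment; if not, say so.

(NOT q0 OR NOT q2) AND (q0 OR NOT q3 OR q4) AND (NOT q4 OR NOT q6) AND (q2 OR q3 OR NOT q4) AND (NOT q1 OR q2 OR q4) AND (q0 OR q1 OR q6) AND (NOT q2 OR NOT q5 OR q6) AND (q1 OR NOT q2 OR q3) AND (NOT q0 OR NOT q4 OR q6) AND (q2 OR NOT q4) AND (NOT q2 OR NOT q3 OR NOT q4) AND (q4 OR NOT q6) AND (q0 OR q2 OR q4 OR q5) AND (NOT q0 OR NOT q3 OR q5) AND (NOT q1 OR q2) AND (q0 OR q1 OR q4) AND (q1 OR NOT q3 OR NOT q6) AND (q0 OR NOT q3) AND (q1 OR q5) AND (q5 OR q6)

q0 = True; q1 = False; q2 = False; q3 = True; q4 = False; q5 = True; q6 = False

Set q0 = True.
  then (NOT q0 OR NOT q2) forces q2 = False.
  then (q2 OR NOT q4) forces q4 = False.
  then (q4 OR NOT q6) forces q6 = False.
  then (NOT q1 OR q2) forces q1 = False.
  then (q1 OR q5) forces q5 = True.
Set q3 = True.
All clauses satisfied.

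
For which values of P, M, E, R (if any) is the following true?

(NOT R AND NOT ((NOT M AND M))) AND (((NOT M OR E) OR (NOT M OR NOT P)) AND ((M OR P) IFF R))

P = False, M = False, E = True, R = False

  NOT R AND NOT ((NOT M AND M)) = True
    NOT R = True
    NOT ((NOT M AND M)) = True
      NOT M AND M = False
        NOT M = True
  ((NOT M OR E) OR (NOT M OR NOT P)) AND ((M OR P) IFF R) = True
    (NOT M OR E) OR (NOT M OR NOT P) = True
      NOT M OR E = True
        NOT M = True
      NOT M OR NOT P = True
        NOT M = True
        NOT P = True
    (M OR P) IFF R = True
      M OR P = False
Both conjuncts True, so the formula holds.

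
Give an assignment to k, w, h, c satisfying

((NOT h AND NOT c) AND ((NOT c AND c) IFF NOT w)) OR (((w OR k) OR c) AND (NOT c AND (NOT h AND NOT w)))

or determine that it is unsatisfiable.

k = False, w = True, h = False, c = False

  ((NOT h AND NOT c) AND ((NOT c AND c) IFF NOT w)) OR (((w OR k) OR c) AND (NOT c AND (NOT h AND NOT w))) = True
    (NOT h AND NOT c) AND ((NOT c AND c) IFF NOT w) = True
      NOT h AND NOT c = True
        NOT h = True
        NOT c = True
      (NOT c AND c) IFF NOT w = True
        NOT c AND c = False
          NOT c = True
        NOT w = False
    ((w OR k) OR c) AND (NOT c AND (NOT h AND NOT w)) = False
      (w OR k) OR c = True
        w OR k = True
      NOT c AND (NOT h AND NOT w) = False
        NOT c = True
        NOT h AND NOT w = False
          NOT h = True
          NOT w = False
The formula evaluates to True.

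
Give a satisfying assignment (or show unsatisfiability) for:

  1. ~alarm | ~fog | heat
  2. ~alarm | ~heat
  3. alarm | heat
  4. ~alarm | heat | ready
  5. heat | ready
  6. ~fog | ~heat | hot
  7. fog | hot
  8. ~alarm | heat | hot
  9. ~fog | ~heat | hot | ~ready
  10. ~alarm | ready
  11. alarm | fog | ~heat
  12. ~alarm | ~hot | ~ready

Try hot = False:
  (fog | hot) forces fog = True.
  (~fog | ~heat | hot) forces heat = False.
  (~alarm | ~fog | heat) forces alarm = False.
  clause (alarm | heat) is falsified — backtrack.
So hot = True.
Try heat = False:
  (alarm | heat) forces alarm = True.
  (~alarm | ~fog | heat) forces fog = False.
  (~alarm | heat | ready) forces ready = True.
  clause (~alarm | ~hot | ~ready) is falsified — backtrack.
So heat = True.
  then (~alarm | ~heat) forces alarm = False.
  then (alarm | fog | ~heat) forces fog = True.
Set ready = True.
All clauses satisfied.

hot = True, heat = True, ready = True, fog = True, alarm = False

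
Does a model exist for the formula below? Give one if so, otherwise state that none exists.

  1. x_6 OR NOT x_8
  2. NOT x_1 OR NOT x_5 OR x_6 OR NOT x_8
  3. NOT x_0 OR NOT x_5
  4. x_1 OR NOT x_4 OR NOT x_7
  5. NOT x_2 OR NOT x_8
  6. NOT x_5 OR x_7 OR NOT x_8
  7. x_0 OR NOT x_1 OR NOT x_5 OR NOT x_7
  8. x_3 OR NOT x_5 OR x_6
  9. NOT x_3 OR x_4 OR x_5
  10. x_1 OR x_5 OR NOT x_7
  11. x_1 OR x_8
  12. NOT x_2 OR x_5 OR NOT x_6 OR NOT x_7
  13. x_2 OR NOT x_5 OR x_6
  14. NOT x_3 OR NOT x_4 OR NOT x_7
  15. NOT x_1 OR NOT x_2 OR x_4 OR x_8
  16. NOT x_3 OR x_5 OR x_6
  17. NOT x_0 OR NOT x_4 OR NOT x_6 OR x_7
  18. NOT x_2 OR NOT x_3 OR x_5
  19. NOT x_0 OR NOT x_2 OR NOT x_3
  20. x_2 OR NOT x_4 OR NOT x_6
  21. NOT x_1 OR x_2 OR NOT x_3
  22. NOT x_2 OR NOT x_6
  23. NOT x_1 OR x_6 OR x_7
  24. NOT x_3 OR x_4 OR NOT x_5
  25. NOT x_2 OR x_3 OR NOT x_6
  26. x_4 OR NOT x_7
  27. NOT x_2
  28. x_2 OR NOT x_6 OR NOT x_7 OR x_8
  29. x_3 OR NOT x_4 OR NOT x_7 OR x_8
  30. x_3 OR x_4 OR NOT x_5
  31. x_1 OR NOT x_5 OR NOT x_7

x_0 = True, x_1 = False, x_2 = False, x_3 = False, x_4 = False, x_5 = False, x_6 = True, x_7 = False, x_8 = True

Unit clause (NOT x_2) forces x_2 = False.
Set x_0 = True.
  then (NOT x_0 OR NOT x_5) forces x_5 = False.
Set x_1 = False.
  then (x_1 OR x_5 OR NOT x_7) forces x_7 = False.
  then (x_1 OR x_8) forces x_8 = True.
  then (x_6 OR NOT x_8) forces x_6 = True.
  then (NOT x_0 OR NOT x_4 OR NOT x_6 OR x_7) forces x_4 = False.
  then (NOT x_3 OR x_4 OR x_5) forces x_3 = False.
All clauses satisfied.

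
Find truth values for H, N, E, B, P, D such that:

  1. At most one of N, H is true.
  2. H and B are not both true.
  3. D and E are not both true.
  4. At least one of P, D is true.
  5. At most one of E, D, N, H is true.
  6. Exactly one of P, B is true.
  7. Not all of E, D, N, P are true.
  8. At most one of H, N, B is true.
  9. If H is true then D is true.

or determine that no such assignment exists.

H = False, N = False, E = False, B = True, P = False, D = True

  (1) {N, H}: 0 true — at most one ✓
  (2) H=F, B=T — not both ✓
  (3) D=T, E=F — not both ✓
  (4) {P, D}: 1 true — at least one ✓
  (5) {E, D, N, H}: 1 true — at most one ✓
  (6) {P, B}: 1 true — exactly one ✓
  (7) {E, D, N, P}: 1/4 true — not all ✓
  (8) {H, N, B}: 1 true — at most one ✓
  (9) H=F ⇒ D: vacuous ✓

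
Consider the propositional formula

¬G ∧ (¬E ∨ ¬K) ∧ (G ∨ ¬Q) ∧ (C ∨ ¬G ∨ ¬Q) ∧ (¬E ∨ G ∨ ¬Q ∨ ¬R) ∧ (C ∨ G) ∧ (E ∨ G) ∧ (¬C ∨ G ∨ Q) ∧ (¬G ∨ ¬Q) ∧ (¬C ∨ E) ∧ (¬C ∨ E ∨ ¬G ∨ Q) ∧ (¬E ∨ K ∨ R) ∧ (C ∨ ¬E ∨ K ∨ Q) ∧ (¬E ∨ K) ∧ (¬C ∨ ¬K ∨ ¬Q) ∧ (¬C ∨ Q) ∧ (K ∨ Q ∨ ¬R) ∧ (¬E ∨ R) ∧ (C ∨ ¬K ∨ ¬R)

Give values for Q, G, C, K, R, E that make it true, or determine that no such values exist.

Case G = True:
  Clause (¬G) is falsified — contradiction.
Case G = False:
  (G ∨ ¬Q) forces Q = False.
  (C ∨ G) forces C = True.
  Clause (¬C ∨ G ∨ Q) is falsified — contradiction.
Both cases fail, so the formula is unsatisfiable.

Unsatisfiable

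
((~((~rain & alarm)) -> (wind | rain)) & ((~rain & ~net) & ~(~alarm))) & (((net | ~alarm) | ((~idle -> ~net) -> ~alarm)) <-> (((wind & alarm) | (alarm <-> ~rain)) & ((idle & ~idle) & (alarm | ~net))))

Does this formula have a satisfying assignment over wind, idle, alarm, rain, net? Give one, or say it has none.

wind = False; idle = True; alarm = True; rain = False; net = False

  (~((~rain & alarm)) -> (wind | rain)) & ((~rain & ~net) & ~(~alarm)) = True
    ~((~rain & alarm)) -> (wind | rain) = True
      ~((~rain & alarm)) = False
        ~rain & alarm = True
          ~rain = True
      wind | rain = False
    (~rain & ~net) & ~(~alarm) = True
      ~rain & ~net = True
        ~rain = True
        ~net = True
      ~(~alarm) = True
        ~alarm = False
  ((net | ~alarm) | ((~idle -> ~net) -> ~alarm)) <-> (((wind & alarm) | (alarm <-> ~rain)) & ((idle & ~idle) & (alarm | ~net))) = True
    (net | ~alarm) | ((~idle -> ~net) -> ~alarm) = False
      net | ~alarm = False
        ~alarm = False
      (~idle -> ~net) -> ~alarm = False
        ~idle -> ~net = True
          ~idle = False
          ~net = True
        ~alarm = False
    ((wind & alarm) | (alarm <-> ~rain)) & ((idle & ~idle) & (alarm | ~net)) = False
      (wind & alarm) | (alarm <-> ~rain) = True
        wind & alarm = False
        alarm <-> ~rain = True
          ~rain = True
      (idle & ~idle) & (alarm | ~net) = False
        idle & ~idle = False
          ~idle = False
        alarm | ~net = True
          ~net = True
Both conjuncts True, so the formula holds.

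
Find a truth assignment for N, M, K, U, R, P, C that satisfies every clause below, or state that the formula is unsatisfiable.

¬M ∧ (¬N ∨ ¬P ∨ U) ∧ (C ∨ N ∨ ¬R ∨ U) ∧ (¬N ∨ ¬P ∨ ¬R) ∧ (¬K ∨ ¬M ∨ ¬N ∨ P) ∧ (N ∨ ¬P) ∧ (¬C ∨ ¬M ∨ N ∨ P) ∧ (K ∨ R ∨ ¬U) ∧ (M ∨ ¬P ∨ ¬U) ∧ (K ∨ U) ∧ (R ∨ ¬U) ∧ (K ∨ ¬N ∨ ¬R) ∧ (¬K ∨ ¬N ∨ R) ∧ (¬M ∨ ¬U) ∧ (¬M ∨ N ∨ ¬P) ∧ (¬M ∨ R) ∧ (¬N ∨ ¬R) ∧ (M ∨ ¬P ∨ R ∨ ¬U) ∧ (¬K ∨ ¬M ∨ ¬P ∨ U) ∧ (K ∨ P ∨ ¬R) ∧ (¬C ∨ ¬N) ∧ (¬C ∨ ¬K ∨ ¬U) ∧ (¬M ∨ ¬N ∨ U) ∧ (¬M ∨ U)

N=F, M=F, K=T, U=T, R=T, P=F, C=F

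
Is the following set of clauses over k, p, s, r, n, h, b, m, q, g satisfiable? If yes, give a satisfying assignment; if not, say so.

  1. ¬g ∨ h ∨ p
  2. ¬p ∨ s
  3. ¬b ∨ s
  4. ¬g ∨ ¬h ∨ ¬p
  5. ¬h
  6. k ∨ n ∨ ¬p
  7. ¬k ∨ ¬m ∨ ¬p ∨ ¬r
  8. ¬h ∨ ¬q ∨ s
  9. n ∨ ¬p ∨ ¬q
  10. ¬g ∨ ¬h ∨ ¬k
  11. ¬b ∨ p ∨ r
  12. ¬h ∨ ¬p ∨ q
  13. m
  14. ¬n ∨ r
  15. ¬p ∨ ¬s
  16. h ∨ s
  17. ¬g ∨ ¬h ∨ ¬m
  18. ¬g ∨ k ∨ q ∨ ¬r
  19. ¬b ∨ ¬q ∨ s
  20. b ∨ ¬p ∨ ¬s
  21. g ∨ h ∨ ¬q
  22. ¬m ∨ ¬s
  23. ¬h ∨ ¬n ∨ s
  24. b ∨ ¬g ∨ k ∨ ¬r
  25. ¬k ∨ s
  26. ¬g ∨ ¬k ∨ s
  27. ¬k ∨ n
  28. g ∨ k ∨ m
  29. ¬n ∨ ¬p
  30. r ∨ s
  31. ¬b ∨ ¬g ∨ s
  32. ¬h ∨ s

Case h = True:
  Clause (¬h) is falsified — contradiction.
Case h = False:
  (m) forces m = True.
  (h ∨ s) forces s = True.
  Clause (¬m ∨ ¬s) is falsified — contradiction.
Both cases fail, so the formula is unsatisfiable.

UNSATISFIABLE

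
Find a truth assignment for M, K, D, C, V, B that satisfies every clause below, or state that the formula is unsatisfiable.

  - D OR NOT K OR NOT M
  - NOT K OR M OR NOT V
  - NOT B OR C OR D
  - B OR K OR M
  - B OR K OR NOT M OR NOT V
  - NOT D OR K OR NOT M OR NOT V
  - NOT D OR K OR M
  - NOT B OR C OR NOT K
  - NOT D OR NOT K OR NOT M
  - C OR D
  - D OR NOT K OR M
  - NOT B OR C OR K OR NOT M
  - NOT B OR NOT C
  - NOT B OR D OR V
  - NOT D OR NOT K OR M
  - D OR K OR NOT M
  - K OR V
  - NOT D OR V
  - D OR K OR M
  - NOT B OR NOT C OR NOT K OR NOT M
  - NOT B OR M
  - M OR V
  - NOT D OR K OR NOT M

Case M = True:
  If K = True:
    (D OR NOT K OR NOT M) forces D = True.
    clause (NOT D OR NOT K OR NOT M) is falsified.
  If K = False:
    (D OR K OR NOT M) forces D = True.
    clause (NOT D OR K OR NOT M) is falsified.
  Every sub-case reaches a contradiction.
Case M = False:
  (NOT B OR M) forces B = False.
  (B OR K OR M) forces K = True.
  (NOT K OR M OR NOT V) forces V = False.
  Clause (M OR V) is falsified — contradiction.
Both cases fail, so the formula is unsatisfiable.

No satisfying assignment exists.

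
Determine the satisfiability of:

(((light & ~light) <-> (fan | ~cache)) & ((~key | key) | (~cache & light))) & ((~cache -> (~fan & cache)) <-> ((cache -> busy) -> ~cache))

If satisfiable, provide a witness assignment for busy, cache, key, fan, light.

busy: False, cache: True, key: False, fan: False, light: False

  ((light & ~light) <-> (fan | ~cache)) & ((~key | key) | (~cache & light)) = True
    (light & ~light) <-> (fan | ~cache) = True
      light & ~light = False
        ~light = True
      fan | ~cache = False
        ~cache = False
    (~key | key) | (~cache & light) = True
      ~key | key = True
        ~key = True
      ~cache & light = False
        ~cache = False
  (~cache -> (~fan & cache)) <-> ((cache -> busy) -> ~cache) = True
    ~cache -> (~fan & cache) = True
      ~cache = False
      ~fan & cache = True
        ~fan = True
    (cache -> busy) -> ~cache = True
      cache -> busy = False
      ~cache = False
Both conjuncts True, so the formula holds.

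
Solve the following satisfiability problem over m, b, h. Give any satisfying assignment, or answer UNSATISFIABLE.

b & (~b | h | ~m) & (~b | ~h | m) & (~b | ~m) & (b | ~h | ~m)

m = False, b = True, h = False

Unit clause (b) forces b = True.
In (~b | ~m) only ~m is left, so m = False.
In (~b | ~h | m) only ~h is left, so h = False.
Check each clause:
  (b): b holds.
  (~b | h | ~m): ~m holds.
  (~b | ~h | m): ~h holds.
  (~b | ~m): ~m holds.
  (b | ~h | ~m): b holds.
All clauses satisfied.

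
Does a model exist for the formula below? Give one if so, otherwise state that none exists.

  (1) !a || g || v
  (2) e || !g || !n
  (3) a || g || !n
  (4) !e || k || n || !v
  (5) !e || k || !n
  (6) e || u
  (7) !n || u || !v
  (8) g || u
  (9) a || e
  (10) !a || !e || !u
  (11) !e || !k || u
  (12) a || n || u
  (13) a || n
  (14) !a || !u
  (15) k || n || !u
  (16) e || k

u=T, g=T, v=F, k=T, e=T, n=T, a=F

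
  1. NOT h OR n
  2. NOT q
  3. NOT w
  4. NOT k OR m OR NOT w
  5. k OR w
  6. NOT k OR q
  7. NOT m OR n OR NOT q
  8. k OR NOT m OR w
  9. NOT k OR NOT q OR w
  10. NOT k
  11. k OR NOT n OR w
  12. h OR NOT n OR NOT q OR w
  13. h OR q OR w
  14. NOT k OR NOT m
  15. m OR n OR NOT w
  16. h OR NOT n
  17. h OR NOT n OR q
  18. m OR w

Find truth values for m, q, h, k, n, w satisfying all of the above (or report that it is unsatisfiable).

No satisfying assignment exists.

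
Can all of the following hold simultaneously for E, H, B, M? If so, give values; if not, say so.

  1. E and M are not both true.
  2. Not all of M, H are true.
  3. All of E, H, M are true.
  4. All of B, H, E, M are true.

Case E = True:
  (1) with E=T forces M = False.
  Constraint (3) is violated (M=F) — contradiction.
Case E = False:
  Constraint (3) is violated (E=F) — contradiction.
Both cases fail — unsatisfiable.

The formula is unsatisfiable.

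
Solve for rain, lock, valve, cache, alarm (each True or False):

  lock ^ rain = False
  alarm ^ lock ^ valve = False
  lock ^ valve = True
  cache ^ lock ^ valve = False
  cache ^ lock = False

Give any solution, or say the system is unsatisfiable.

rain: True, lock: True, valve: False, cache: True, alarm: True

lock ^ rain = T ^ T = False ✓
alarm ^ lock ^ valve = T ^ T ^ F = False ✓
lock ^ valve = T ^ F = True ✓
cache ^ lock ^ valve = T ^ T ^ F = False ✓
cache ^ lock = T ^ T = False ✓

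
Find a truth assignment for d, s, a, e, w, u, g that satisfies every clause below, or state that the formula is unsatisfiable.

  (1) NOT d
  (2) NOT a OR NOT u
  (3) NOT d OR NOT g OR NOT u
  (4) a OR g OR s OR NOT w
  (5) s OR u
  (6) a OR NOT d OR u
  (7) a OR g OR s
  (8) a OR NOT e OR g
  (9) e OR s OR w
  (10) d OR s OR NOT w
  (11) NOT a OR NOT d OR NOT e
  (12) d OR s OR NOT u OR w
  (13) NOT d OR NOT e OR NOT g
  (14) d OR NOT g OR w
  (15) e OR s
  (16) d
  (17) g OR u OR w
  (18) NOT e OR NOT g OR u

Case d = True:
  Clause (NOT d) is falsified — contradiction.
Case d = False:
  Clause (d) is falsified — contradiction.
Both cases fail, so the formula is unsatisfiable.

No satisfying assignment exists.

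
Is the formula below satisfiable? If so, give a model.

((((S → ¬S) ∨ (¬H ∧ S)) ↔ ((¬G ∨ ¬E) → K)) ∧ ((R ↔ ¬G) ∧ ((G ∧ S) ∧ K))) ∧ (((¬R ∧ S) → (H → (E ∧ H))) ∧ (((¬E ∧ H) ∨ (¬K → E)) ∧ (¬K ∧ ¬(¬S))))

Case K = True: the conjunct ¬K is False.
Case K = False: the conjunct K is False.
Both cases fail — unsatisfiable.

Unsatisfiable — no assignment works.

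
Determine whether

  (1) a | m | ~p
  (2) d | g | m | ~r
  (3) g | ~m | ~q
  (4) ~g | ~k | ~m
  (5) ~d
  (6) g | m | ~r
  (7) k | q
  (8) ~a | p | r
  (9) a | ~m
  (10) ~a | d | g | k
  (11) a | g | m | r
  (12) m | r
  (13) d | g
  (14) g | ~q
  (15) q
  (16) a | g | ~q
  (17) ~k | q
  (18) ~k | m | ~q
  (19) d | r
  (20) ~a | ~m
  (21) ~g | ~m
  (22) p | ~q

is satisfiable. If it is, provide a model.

Unit clause (~d) forces d = False.
In (d | g) only g is left, so g = True.
Unit clause (q) forces q = True.
In (d | r) only r is left, so r = True.
In (~g | ~m) only ~m is left, so m = False.
In (p | ~q) only p is left, so p = True.
In (a | m | ~p) only a is left, so a = True.
In (~k | m | ~q) only ~k is left, so k = False.
All clauses satisfied.

r=T, a=T, m=F, k=F, d=F, q=T, p=T, g=T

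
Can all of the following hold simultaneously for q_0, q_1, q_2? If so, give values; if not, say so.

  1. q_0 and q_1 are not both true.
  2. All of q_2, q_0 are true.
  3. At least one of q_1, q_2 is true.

q_0: True; q_1: False; q_2: True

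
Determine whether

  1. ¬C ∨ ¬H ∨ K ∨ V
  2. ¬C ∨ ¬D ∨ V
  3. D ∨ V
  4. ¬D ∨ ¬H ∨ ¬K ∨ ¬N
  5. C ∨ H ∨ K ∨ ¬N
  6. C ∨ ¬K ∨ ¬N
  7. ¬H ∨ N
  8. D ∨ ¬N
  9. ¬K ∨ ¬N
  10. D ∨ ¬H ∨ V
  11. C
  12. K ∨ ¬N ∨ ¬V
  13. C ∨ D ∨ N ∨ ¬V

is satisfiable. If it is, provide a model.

H = False, N = False, K = True, V = True, D = False, C = True

Unit clause (C) forces C = True.
Set H = False.
Try N = True:
  (D ∨ ¬N) forces D = True.
  (¬C ∨ ¬D ∨ V) forces V = True.
  (¬K ∨ ¬N) forces K = False.
  clause (K ∨ ¬N ∨ ¬V) is falsified — backtrack.
So N = False.
Set K = True.
Try V = False:
  (¬C ∨ ¬D ∨ V) forces D = False.
  clause (D ∨ V) is falsified — backtrack.
So V = True.
Set D = False.
All clauses satisfied.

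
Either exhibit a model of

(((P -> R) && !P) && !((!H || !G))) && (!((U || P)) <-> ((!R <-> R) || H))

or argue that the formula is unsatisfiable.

G: True; P: False; H: True; U: False; R: False

  ((P -> R) && !P) && !((!H || !G)) = True
    (P -> R) && !P = True
      P -> R = True
      !P = True
    !((!H || !G)) = True
      !H || !G = False
        !H = False
        !G = False
  !((U || P)) <-> ((!R <-> R) || H) = True
    !((U || P)) = True
      U || P = False
    (!R <-> R) || H = True
      !R <-> R = False
        !R = True
Both conjuncts True, so the formula holds.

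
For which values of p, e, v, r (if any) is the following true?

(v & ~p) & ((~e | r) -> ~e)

p = False, e = False, v = True, r = False

  v & ~p = True
    ~p = True
  (~e | r) -> ~e = True
    ~e | r = True
      ~e = True
    ~e = True
Both conjuncts True, so the formula holds.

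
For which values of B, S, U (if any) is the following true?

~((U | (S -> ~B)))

B=T, S=T, U=F

  ~((U | (S -> ~B))) = True
    U | (S -> ~B) = False
      S -> ~B = False
        ~B = False
The formula evaluates to True.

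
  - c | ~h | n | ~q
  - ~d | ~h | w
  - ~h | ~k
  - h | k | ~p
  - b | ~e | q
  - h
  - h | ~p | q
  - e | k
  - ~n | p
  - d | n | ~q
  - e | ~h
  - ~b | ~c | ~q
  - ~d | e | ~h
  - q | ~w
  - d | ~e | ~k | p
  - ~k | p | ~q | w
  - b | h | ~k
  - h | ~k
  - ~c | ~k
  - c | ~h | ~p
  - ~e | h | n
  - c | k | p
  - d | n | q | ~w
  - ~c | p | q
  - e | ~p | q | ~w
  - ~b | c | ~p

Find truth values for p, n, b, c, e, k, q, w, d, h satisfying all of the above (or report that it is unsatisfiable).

p = True; n = True; b = False; c = True; e = True; k = False; q = True; w = False; d = False; h = True

Unit clause (h) forces h = True.
In (e | ~h) only e is left, so e = True.
In (~h | ~k) only ~k is left, so k = False.
Set p = True.
  then (c | ~h | ~p) forces c = True.
Set n = True.
Set b = False.
  then (b | ~e | q) forces q = True.
Set w = False.
  then (~d | ~h | w) forces d = False.
All clauses satisfied.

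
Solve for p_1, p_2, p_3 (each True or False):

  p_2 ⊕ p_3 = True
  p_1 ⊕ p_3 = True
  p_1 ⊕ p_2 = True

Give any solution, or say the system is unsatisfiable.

The formula is unsatisfiable.

Adding constraints 1, 2, 3 mod 2: every variable appears an even number of times on the left, so the left side is 0.
But the right sides sum to 1 (mod 2). 0 ≠ 1 — the system is inconsistent.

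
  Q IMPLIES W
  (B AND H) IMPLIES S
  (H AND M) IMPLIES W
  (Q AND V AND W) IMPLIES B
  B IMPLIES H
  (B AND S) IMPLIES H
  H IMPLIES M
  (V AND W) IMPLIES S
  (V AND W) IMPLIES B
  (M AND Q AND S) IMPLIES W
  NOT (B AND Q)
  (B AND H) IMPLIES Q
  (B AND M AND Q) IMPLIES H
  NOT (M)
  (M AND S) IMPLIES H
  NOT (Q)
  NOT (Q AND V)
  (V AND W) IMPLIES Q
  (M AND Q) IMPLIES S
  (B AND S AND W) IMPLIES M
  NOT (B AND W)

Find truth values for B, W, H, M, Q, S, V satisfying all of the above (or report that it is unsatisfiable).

B = False, W = False, H = False, M = False, Q = False, S = False, V = True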